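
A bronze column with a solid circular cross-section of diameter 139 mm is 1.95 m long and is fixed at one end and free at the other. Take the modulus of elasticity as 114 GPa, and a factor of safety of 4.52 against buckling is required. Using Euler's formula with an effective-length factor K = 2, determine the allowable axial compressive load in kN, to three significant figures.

P_allow = 300 kN

I = πd⁴/64 = π×139⁴/64 = 1.832×10^7 mm⁴.
Effective length L_e = KL = 2×1.95 m = 3900 mm.
Euler critical load P_cr = π²EI/L_e² = π²×114000×1.832×10^7/3900² = 1.356×10^6 N.
P_allow = P_cr/n = 1.356×10^6/4.52 = 299900 N.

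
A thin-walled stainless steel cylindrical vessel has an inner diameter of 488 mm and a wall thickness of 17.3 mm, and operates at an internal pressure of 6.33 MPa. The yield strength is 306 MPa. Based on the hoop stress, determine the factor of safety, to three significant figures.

n = 3.43

σ_h = pD/(2t) = 6.33×488/(2×17.3) = 89.28 MPa.
n = 306/89.28 = 3.427.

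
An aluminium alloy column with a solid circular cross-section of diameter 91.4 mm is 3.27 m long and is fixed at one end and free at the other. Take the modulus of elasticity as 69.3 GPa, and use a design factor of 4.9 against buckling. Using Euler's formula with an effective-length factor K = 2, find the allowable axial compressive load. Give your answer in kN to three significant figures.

P_allow = 11.2 kN

I = πd⁴/64 = π×91.4⁴/64 = 3.426×10^6 mm⁴.
Effective length L_e = KL = 2×3.27 m = 6540 mm.
Euler critical load P_cr = π²EI/L_e² = π²×69300×3.426×10^6/6540² = 54780 N.
P_allow = P_cr/n = 54780/4.9 = 11180 N.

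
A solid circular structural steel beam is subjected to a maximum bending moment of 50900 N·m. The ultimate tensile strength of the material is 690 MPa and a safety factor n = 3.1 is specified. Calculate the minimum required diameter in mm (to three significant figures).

σ_allow = 690/3.1 = 222.6 MPa.
For a solid circular section σ = 32M/(πd³), so d³ = 32M/(π σ_allow) = 32×5.0900×10^7/(π×222.6) = 2.329×10^6 mm³.
d = 132.6 mm.

d = 133 mm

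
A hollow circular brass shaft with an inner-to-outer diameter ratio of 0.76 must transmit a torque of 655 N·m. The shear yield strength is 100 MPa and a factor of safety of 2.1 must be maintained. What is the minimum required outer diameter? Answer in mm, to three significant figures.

τ_allow = 100/2.1 = 47.62 MPa.
For a hollow shaft τ = 16T/[πd_o³(1−k⁴)] with k = 0.76, so 1−k⁴ = 0.6664.
d_o³ = 16T/[π τ_allow (1−k⁴)] = 16×655000/(π×47.62×0.6664) = 105100 mm³.
d_o = 47.20 mm.

d_o = 47.2 mm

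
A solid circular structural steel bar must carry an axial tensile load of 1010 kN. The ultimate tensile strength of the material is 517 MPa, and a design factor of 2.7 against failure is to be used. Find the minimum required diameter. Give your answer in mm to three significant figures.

d = 82.0 mm

Allowable stress σ_allow = 517/2.7 = 191.5 MPa.
Required area A = F/σ_allow = 1010000/191.5 = 5275 mm².
A = πd²/4 → d = √(4A/π) = 81.95 mm.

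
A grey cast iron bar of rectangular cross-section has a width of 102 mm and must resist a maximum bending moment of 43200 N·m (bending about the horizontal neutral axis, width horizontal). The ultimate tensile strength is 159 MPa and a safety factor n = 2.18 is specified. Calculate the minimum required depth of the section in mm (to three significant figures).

σ_allow = 159/2.18 = 72.94 MPa.
For a rectangular section σ = 6M/(bh²), so h² = 6M/(b σ_allow) = 6×4.3200×10^7/(102×72.94) = 34840 mm².
h = 186.7 mm.

h = 187 mm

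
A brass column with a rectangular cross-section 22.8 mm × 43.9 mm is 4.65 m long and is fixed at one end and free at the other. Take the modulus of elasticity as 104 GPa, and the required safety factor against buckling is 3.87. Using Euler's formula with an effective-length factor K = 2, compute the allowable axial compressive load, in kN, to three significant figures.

Buckling occurs about the weak axis: I_min = h·b³/12 = 43.9×22.8³/12 = 43360 mm⁴ (b = 22.8 mm is the smaller dimension).
Effective length L_e = KL = 2×4.65 m = 9300 mm.
Euler critical load P_cr = π²EI/L_e² = π²×104000×43360/9300² = 514.6 N.
P_allow = P_cr/n = 514.6/3.87 = 133.0 N.

P_allow = 0.133 kN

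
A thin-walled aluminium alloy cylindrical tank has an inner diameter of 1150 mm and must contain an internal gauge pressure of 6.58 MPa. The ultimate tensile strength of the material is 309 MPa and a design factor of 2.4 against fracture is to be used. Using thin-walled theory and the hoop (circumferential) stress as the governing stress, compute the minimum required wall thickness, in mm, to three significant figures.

σ_allow = 309/2.4 = 128.8 MPa.
Hoop stress σ_h = pD/(2t), so t = pD/(2σ_allow) = 6.58×1150/(2×128.8) = 29.39 mm.

t = 29.4 mm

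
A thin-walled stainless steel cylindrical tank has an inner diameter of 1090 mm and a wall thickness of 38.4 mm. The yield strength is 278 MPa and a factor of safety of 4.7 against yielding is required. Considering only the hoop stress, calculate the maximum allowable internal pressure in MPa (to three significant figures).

p_allow = 4.17 MPa

σ_allow = 278/4.7 = 59.15 MPa.
σ_h = pD/(2t) → p_allow = 2σ_allow t/D = 2×59.15×38.4/1090 = 4.168 MPa.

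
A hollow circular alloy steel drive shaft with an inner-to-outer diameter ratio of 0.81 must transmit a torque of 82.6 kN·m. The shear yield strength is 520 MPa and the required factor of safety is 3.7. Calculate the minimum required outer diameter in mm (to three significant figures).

τ_allow = 520/3.7 = 140.5 MPa.
For a hollow shaft τ = 16T/[πd_o³(1−k⁴)] with k = 0.81, so 1−k⁴ = 0.5695.
d_o³ = 16T/[π τ_allow (1−k⁴)] = 16×8.2600×10^7/(π×140.5×0.5695) = 5.256×10^6 mm³.
d_o = 173.9 mm.

d_o = 174 mm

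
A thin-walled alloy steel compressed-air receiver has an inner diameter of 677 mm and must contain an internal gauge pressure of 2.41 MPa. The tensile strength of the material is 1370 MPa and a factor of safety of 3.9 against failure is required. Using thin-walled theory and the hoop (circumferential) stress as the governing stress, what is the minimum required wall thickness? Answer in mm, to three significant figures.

t = 2.32 mm

σ_allow = 1370/3.9 = 351.3 MPa.
Hoop stress σ_h = pD/(2t), so t = pD/(2σ_allow) = 2.41×677/(2×351.3) = 2.322 mm.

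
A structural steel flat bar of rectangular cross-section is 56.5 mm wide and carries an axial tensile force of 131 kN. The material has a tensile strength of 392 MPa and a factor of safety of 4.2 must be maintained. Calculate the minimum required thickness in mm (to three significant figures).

σ_allow = 392/4.2 = 93.33 MPa.
Required area A = F/σ_allow = 131000/93.33 = 1404 mm².
t = A/w = 1404/56.5 = 24.84 mm.

t = 24.8 mm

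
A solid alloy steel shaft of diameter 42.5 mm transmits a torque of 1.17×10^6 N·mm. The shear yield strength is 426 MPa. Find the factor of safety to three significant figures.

τ = 16T/(πd³) = 16×1170000/(π×42.5³) = 77.62 MPa.
n = τ_limit/τ = 426/77.62 = 5.488.

n = 5.49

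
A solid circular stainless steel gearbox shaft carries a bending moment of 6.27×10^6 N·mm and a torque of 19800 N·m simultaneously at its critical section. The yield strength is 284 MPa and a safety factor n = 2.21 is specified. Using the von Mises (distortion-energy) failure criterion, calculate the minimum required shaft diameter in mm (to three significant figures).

d = 113 mm

σ_allow = σ_y/n = 284/2.21 = 128.5 MPa.
For a solid shaft σ_b = 32M/(πd³) and τ = 16T/(πd³), so the von Mises stress is σ' = (16/πd³)·√(4M²+3T²).
√(4M²+3T²) = √(4×(6.270×10^6)² + 3×(1.980×10^7)²) = 3.652×10^7 N·mm.
d³ = 16×3.652×10^7/(π×128.5) = 1.447×10^6 mm³.
d = 113.1 mm.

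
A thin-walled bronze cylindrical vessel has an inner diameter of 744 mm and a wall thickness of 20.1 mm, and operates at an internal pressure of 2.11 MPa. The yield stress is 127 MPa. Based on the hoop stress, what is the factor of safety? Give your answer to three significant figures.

σ_h = pD/(2t) = 2.11×744/(2×20.1) = 39.05 MPa.
n = 127/39.05 = 3.252.

n = 3.25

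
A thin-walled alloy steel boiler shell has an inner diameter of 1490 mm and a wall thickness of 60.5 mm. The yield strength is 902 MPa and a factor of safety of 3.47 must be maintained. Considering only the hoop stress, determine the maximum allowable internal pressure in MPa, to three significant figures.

σ_allow = 902/3.47 = 259.9 MPa.
σ_h = pD/(2t) → p_allow = 2σ_allow t/D = 2×259.9×60.5/1490 = 21.11 MPa.

p_allow = 21.1 MPa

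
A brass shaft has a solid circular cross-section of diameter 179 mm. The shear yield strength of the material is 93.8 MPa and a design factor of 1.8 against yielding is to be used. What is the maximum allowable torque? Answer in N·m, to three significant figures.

T_allow = 58700 N·m

τ_allow = 93.8/1.8 = 52.11 MPa.
For a solid shaft T_allow = τ_allow·πd³/16; πd³/16 = π×179³/16 = 1.126×10^6 mm³.
T_allow = 52.11×1.126×10^6 = 5.868×10^7 N·mm = 58680 N·m.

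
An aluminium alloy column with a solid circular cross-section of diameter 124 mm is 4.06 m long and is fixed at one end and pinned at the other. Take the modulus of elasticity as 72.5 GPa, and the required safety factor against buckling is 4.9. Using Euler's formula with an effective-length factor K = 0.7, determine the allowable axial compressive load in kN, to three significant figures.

P_allow = 210 kN

I = πd⁴/64 = π×124⁴/64 = 1.161×10^7 mm⁴.
Effective length L_e = KL = 0.7×4.06 m = 2842 mm.
Euler critical load P_cr = π²EI/L_e² = π²×72500×1.161×10^7/2842² = 1.028×10^6 N.
P_allow = P_cr/n = 1.028×10^6/4.9 = 209800 N.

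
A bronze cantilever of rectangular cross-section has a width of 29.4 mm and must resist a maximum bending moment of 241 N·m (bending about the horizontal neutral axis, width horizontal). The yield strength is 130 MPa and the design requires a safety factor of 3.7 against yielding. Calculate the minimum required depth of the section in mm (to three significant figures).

h = 37.4 mm

σ_allow = 130/3.7 = 35.14 MPa.
For a rectangular section σ = 6M/(bh²), so h² = 6M/(b σ_allow) = 6×241000/(29.4×35.14) = 1400 mm².
h = 37.41 mm.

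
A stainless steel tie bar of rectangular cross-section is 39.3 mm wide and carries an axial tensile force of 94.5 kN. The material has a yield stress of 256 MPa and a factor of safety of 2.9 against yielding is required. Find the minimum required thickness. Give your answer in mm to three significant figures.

t = 27.2 mm

σ_allow = 256/2.9 = 88.28 MPa.
Required area A = F/σ_allow = 94500/88.28 = 1071 mm².
t = A/w = 1071/39.3 = 27.24 mm.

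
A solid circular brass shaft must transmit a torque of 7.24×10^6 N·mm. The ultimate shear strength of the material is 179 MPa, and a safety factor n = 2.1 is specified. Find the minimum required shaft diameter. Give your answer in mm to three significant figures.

Allowable shear stress τ_allow = 179/2.1 = 85.24 MPa.
For a solid shaft τ = 16T/(πd³), so d³ = 16T/(π τ_allow) = 16×7240000/(π×85.24) = 432600 mm³.
d = (432600)^(1/3) = 75.63 mm.

d = 75.6 mm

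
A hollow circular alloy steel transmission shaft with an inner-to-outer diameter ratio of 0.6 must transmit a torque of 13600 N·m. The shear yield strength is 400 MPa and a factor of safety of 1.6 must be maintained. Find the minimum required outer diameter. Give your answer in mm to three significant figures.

τ_allow = 400/1.6 = 250.0 MPa.
For a hollow shaft τ = 16T/[πd_o³(1−k⁴)] with k = 0.6, so 1−k⁴ = 0.8704.
d_o³ = 16T/[π τ_allow (1−k⁴)] = 16×1.3600×10^7/(π×250.0×0.8704) = 318300 mm³.
d_o = 68.28 mm.

d_o = 68.3 mm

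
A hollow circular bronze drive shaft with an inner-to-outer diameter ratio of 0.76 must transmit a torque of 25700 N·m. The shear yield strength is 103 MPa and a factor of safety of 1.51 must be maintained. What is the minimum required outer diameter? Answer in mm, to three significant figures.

d_o = 142 mm

τ_allow = 103/1.51 = 68.21 MPa.
For a hollow shaft τ = 16T/[πd_o³(1−k⁴)] with k = 0.76, so 1−k⁴ = 0.6664.
d_o³ = 16T/[π τ_allow (1−k⁴)] = 16×2.5700×10^7/(π×68.21×0.6664) = 2.880×10^6 mm³.
d_o = 142.3 mm.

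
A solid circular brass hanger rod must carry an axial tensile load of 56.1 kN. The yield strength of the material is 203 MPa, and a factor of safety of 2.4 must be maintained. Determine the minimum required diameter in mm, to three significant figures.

d = 29.1 mm

Allowable stress σ_allow = 203/2.4 = 84.58 MPa.
Required area A = F/σ_allow = 56100/84.58 = 663.3 mm².
A = πd²/4 → d = √(4A/π) = 29.06 mm.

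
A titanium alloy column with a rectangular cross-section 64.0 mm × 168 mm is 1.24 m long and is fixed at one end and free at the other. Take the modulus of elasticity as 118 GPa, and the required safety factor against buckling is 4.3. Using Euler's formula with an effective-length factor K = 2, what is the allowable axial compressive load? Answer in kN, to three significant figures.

Buckling occurs about the weak axis: I_min = h·b³/12 = 168×64.0³/12 = 3.670×10^6 mm⁴ (b = 64.0 mm is the smaller dimension).
Effective length L_e = KL = 2×1.24 m = 2480 mm.
Euler critical load P_cr = π²EI/L_e² = π²×118000×3.670×10^6/2480² = 694900 N.
P_allow = P_cr/n = 694900/4.3 = 161600 N.

P_allow = 162 kN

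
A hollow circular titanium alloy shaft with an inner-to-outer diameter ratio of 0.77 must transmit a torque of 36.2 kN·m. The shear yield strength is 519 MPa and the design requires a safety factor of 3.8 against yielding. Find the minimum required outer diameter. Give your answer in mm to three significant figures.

d_o = 128 mm

τ_allow = 519/3.8 = 136.6 MPa.
For a hollow shaft τ = 16T/[πd_o³(1−k⁴)] with k = 0.77, so 1−k⁴ = 0.6485.
d_o³ = 16T/[π τ_allow (1−k⁴)] = 16×3.6200×10^7/(π×136.6×0.6485) = 2.082×10^6 mm³.
d_o = 127.7 mm.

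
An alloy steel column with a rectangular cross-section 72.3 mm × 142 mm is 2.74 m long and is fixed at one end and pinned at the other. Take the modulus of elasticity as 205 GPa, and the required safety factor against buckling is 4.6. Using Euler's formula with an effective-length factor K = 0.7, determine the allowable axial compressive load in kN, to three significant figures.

P_allow = 535 kN

Buckling occurs about the weak axis: I_min = h·b³/12 = 142×72.3³/12 = 4.472×10^6 mm⁴ (b = 72.3 mm is the smaller dimension).
Effective length L_e = KL = 0.7×2.74 m = 1918 mm.
Euler critical load P_cr = π²EI/L_e² = π²×205000×4.472×10^6/1918² = 2.460×10^6 N.
P_allow = P_cr/n = 2.460×10^6/4.6 = 534700 N.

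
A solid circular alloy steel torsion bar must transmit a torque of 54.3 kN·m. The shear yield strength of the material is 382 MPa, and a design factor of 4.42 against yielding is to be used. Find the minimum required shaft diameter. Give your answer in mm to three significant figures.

d = 147 mm

Allowable shear stress τ_allow = 382/4.42 = 86.43 MPa.
For a solid shaft τ = 16T/(πd³), so d³ = 16T/(π τ_allow) = 16×5.4300×10^7/(π×86.43) = 3.200×10^6 mm³.
d = (3.200×10^6)^(1/3) = 147.4 mm.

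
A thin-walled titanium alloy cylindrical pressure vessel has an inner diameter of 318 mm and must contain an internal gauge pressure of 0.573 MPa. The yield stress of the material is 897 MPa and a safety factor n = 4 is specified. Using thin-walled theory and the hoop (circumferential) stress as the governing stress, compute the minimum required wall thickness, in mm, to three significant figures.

t = 0.406 mm

σ_allow = 897/4 = 224.2 MPa.
Hoop stress σ_h = pD/(2t), so t = pD/(2σ_allow) = 0.573×318/(2×224.2) = 0.4063 mm.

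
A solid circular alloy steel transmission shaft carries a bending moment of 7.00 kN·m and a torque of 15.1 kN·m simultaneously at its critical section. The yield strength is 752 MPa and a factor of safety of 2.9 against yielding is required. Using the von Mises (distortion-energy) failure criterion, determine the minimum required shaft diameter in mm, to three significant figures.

σ_allow = σ_y/n = 752/2.9 = 259.3 MPa.
For a solid shaft σ_b = 32M/(πd³) and τ = 16T/(πd³), so the von Mises stress is σ' = (16/πd³)·√(4M²+3T²).
√(4M²+3T²) = √(4×(7.000×10^6)² + 3×(1.510×10^7)²) = 2.967×10^7 N·mm.
d³ = 16×2.967×10^7/(π×259.3) = 582600 mm³.
d = 83.52 mm.

d = 83.5 mm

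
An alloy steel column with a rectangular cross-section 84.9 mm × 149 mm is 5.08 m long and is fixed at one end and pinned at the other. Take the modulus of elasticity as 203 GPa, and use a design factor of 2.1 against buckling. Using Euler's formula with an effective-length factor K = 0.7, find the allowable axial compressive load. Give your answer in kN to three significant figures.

Buckling occurs about the weak axis: I_min = h·b³/12 = 149×84.9³/12 = 7.599×10^6 mm⁴ (b = 84.9 mm is the smaller dimension).
Effective length L_e = KL = 0.7×5.08 m = 3556 mm.
Euler critical load P_cr = π²EI/L_e² = π²×203000×7.599×10^6/3556² = 1.204×10^6 N.
P_allow = P_cr/n = 1.204×10^6/2.1 = 573300 N.

P_allow = 573 kN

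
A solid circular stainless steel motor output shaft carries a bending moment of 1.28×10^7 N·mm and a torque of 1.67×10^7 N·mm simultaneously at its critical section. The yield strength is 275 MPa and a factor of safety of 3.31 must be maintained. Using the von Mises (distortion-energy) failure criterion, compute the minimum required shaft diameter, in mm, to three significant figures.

d = 133 mm

σ_allow = σ_y/n = 275/3.31 = 83.08 MPa.
For a solid shaft σ_b = 32M/(πd³) and τ = 16T/(πd³), so the von Mises stress is σ' = (16/πd³)·√(4M²+3T²).
√(4M²+3T²) = √(4×(1.280×10^7)² + 3×(1.670×10^7)²) = 3.863×10^7 N·mm.
d³ = 16×3.863×10^7/(π×83.08) = 2.368×10^6 mm³.
d = 133.3 mm.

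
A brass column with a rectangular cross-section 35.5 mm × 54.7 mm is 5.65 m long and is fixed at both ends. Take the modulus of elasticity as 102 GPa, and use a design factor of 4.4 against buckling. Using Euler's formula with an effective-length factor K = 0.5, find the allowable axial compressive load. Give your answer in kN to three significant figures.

Buckling occurs about the weak axis: I_min = h·b³/12 = 54.7×35.5³/12 = 203900 mm⁴ (b = 35.5 mm is the smaller dimension).
Effective length L_e = KL = 0.5×5.65 m = 2825 mm.
Euler critical load P_cr = π²EI/L_e² = π²×102000×203900/2825² = 25720 N.
P_allow = P_cr/n = 25720/4.4 = 5847 N.

P_allow = 5.85 kN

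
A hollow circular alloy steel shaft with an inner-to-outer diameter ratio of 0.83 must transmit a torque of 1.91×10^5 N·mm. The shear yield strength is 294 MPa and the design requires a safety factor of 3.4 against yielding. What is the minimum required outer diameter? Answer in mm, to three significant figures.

d_o = 27.8 mm

τ_allow = 294/3.4 = 86.47 MPa.
For a hollow shaft τ = 16T/[πd_o³(1−k⁴)] with k = 0.83, so 1−k⁴ = 0.5254.
d_o³ = 16T/[π τ_allow (1−k⁴)] = 16×191000/(π×86.47×0.5254) = 21410 mm³.
d_o = 27.77 mm.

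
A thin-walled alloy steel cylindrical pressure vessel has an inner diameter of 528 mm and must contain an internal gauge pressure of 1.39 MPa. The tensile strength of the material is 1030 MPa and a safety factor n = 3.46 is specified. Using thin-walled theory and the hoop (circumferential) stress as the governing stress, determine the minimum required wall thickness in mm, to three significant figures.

σ_allow = 1030/3.46 = 297.7 MPa.
Hoop stress σ_h = pD/(2t), so t = pD/(2σ_allow) = 1.39×528/(2×297.7) = 1.233 mm.

t = 1.23 mm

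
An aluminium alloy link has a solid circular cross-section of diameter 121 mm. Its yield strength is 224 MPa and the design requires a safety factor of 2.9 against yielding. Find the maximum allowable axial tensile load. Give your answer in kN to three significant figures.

F_allow = 888 kN

σ_allow = 224/2.9 = 77.24 MPa.
A = πd²/4 = π×121²/4 = 11500 mm².
F_allow = σ_allow × A = 77.24×11500 = 888200 N.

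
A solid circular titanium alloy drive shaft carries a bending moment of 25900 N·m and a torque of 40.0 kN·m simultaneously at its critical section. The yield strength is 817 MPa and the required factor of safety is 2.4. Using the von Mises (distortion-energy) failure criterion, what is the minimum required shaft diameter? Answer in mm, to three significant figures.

σ_allow = σ_y/n = 817/2.4 = 340.4 MPa.
For a solid shaft σ_b = 32M/(πd³) and τ = 16T/(πd³), so the von Mises stress is σ' = (16/πd³)·√(4M²+3T²).
√(4M²+3T²) = √(4×(2.590×10^7)² + 3×(4.000×10^7)²) = 8.651×10^7 N·mm.
d³ = 16×8.651×10^7/(π×340.4) = 1.294×10^6 mm³.
d = 109.0 mm.

d = 109 mm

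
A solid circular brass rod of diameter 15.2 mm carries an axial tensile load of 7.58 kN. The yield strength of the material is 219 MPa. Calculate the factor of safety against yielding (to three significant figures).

A = πd²/4 = 181.5 mm².
σ = F/A = 7580.0/181.5 = 41.77 MPa.
n = 219/41.77 = 5.243.

n = 5.24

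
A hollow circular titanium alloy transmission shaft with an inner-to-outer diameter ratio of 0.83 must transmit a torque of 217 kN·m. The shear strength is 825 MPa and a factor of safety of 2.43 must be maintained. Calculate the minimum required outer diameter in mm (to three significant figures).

τ_allow = 825/2.43 = 339.5 MPa.
For a hollow shaft τ = 16T/[πd_o³(1−k⁴)] with k = 0.83, so 1−k⁴ = 0.5254.
d_o³ = 16T/[π τ_allow (1−k⁴)] = 16×2.1700×10^8/(π×339.5×0.5254) = 6.196×10^6 mm³.
d_o = 183.7 mm.

d_o = 184 mm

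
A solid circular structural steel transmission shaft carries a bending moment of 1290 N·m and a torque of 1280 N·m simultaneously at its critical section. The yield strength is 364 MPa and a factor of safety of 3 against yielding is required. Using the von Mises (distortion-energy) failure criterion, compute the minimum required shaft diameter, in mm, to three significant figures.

σ_allow = σ_y/n = 364/3 = 121.3 MPa.
For a solid shaft σ_b = 32M/(πd³) and τ = 16T/(πd³), so the von Mises stress is σ' = (16/πd³)·√(4M²+3T²).
√(4M²+3T²) = √(4×(1.290×10^6)² + 3×(1.280×10^6)²) = 3.402×10^6 N·mm.
d³ = 16×3.402×10^6/(π×121.3) = 142800 mm³.
d = 52.27 mm.

d = 52.3 mm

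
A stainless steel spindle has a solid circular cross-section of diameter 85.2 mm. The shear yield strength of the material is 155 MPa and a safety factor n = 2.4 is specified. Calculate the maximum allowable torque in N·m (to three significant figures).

T_allow = 7840 N·m

τ_allow = 155/2.4 = 64.58 MPa.
For a solid shaft T_allow = τ_allow·πd³/16; πd³/16 = π×85.2³/16 = 121400 mm³.
T_allow = 64.58×121400 = 7.843×10^6 N·mm = 7843 N·m.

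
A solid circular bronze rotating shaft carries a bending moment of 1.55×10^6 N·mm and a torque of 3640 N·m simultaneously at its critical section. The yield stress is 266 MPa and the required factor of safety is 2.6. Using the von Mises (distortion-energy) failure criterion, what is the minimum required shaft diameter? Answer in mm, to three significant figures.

d = 70.5 mm

σ_allow = σ_y/n = 266/2.6 = 102.3 MPa.
For a solid shaft σ_b = 32M/(πd³) and τ = 16T/(πd³), so the von Mises stress is σ' = (16/πd³)·√(4M²+3T²).
√(4M²+3T²) = √(4×(1.550×10^6)² + 3×(3.640×10^6)²) = 7.026×10^6 N·mm.
d³ = 16×7.026×10^6/(π×102.3) = 349700 mm³.
d = 70.46 mm.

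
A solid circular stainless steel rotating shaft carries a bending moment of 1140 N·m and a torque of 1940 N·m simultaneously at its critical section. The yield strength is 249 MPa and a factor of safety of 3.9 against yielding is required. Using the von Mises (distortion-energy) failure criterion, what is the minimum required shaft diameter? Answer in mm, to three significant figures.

d = 68.7 mm

σ_allow = σ_y/n = 249/3.9 = 63.85 MPa.
For a solid shaft σ_b = 32M/(πd³) and τ = 16T/(πd³), so the von Mises stress is σ' = (16/πd³)·√(4M²+3T²).
√(4M²+3T²) = √(4×(1.140×10^6)² + 3×(1.940×10^6)²) = 4.061×10^6 N·mm.
d³ = 16×4.061×10^6/(π×63.85) = 323900 mm³.
d = 68.68 mm.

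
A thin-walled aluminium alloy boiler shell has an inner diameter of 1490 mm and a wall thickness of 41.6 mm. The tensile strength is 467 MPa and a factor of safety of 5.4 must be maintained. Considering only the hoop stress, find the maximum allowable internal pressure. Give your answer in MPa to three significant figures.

p_allow = 4.83 MPa

σ_allow = 467/5.4 = 86.48 MPa.
σ_h = pD/(2t) → p_allow = 2σ_allow t/D = 2×86.48×41.6/1490 = 4.829 MPa.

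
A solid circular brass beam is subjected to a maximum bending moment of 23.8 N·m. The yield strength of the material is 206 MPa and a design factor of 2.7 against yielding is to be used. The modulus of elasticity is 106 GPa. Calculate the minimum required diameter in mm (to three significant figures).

σ_allow = 206/2.7 = 76.30 MPa.
For a solid circular section σ = 32M/(πd³), so d³ = 32M/(π σ_allow) = 32×23800/(π×76.30) = 3177 mm³.
d = 14.70 mm.

d = 14.7 mm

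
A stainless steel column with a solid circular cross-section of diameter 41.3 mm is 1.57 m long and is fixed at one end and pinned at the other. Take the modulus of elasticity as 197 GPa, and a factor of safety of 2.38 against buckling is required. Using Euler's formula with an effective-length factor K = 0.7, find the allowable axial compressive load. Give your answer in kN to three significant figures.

I = πd⁴/64 = π×41.3⁴/64 = 142800 mm⁴.
Effective length L_e = KL = 0.7×1.57 m = 1099 mm.
Euler critical load P_cr = π²EI/L_e² = π²×197000×142800/1099² = 229900 N.
P_allow = P_cr/n = 229900/2.38 = 96600 N.

P_allow = 96.6 kN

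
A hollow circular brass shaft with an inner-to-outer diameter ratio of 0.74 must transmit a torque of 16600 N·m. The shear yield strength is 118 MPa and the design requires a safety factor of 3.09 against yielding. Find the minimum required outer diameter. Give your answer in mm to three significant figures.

d_o = 147 mm

τ_allow = 118/3.09 = 38.19 MPa.
For a hollow shaft τ = 16T/[πd_o³(1−k⁴)] with k = 0.74, so 1−k⁴ = 0.7001.
d_o³ = 16T/[π τ_allow (1−k⁴)] = 16×1.6600×10^7/(π×38.19×0.7001) = 3.162×10^6 mm³.
d_o = 146.8 mm.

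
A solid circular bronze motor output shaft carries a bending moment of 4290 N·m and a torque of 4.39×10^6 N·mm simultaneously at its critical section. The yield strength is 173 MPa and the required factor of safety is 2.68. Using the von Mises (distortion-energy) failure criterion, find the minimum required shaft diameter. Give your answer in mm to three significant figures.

σ_allow = σ_y/n = 173/2.68 = 64.55 MPa.
For a solid shaft σ_b = 32M/(πd³) and τ = 16T/(πd³), so the von Mises stress is σ' = (16/πd³)·√(4M²+3T²).
√(4M²+3T²) = √(4×(4.290×10^6)² + 3×(4.390×10^6)²) = 1.146×10^7 N·mm.
d³ = 16×1.146×10^7/(π×64.55) = 904500 mm³.
d = 96.71 mm.

d = 96.7 mm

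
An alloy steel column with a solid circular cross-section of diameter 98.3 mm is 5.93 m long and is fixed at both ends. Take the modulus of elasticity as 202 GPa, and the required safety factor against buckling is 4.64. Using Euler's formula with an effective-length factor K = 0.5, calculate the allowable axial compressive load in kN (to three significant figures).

P_allow = 224 kN

I = πd⁴/64 = π×98.3⁴/64 = 4.583×10^6 mm⁴.
Effective length L_e = KL = 0.5×5.93 m = 2965 mm.
Euler critical load P_cr = π²EI/L_e² = π²×202000×4.583×10^6/2965² = 1.039×10^6 N.
P_allow = P_cr/n = 1.039×10^6/4.64 = 224000 N.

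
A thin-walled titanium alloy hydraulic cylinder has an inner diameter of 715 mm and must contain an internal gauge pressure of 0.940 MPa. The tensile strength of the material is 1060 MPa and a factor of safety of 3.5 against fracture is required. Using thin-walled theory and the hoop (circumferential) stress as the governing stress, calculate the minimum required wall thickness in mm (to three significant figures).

σ_allow = 1060/3.5 = 302.9 MPa.
Hoop stress σ_h = pD/(2t), so t = pD/(2σ_allow) = 0.940×715/(2×302.9) = 1.110 mm.

t = 1.11 mm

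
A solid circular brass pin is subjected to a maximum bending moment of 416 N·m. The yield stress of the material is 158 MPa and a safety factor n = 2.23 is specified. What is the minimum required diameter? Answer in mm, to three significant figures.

d = 39.1 mm

σ_allow = 158/2.23 = 70.85 MPa.
For a solid circular section σ = 32M/(πd³), so d³ = 32M/(π σ_allow) = 32×416000/(π×70.85) = 59810 mm³.
d = 39.11 mm.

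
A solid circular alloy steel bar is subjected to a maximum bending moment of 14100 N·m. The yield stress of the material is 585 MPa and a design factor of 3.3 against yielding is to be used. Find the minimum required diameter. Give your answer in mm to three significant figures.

d = 93.2 mm

σ_allow = 585/3.3 = 177.3 MPa.
For a solid circular section σ = 32M/(πd³), so d³ = 32M/(π σ_allow) = 32×1.4100×10^7/(π×177.3) = 810200 mm³.
d = 93.22 mm.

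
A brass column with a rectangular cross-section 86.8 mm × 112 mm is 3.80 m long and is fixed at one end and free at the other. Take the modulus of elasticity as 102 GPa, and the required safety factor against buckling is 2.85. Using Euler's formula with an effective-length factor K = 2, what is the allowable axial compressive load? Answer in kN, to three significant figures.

Buckling occurs about the weak axis: I_min = h·b³/12 = 112×86.8³/12 = 6.104×10^6 mm⁴ (b = 86.8 mm is the smaller dimension).
Effective length L_e = KL = 2×3.80 m = 7600 mm.
Euler critical load P_cr = π²EI/L_e² = π²×102000×6.104×10^6/7600² = 106400 N.
P_allow = P_cr/n = 106400/2.85 = 37330 N.

P_allow = 37.3 kN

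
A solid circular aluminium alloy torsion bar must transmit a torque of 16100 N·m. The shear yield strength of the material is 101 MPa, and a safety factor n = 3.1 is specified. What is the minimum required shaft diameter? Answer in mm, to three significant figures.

d = 136 mm

Allowable shear stress τ_allow = 101/3.1 = 32.58 MPa.
For a solid shaft τ = 16T/(πd³), so d³ = 16T/(π τ_allow) = 16×1.6100×10^7/(π×32.58) = 2.517×10^6 mm³.
d = (2.517×10^6)^(1/3) = 136.0 mm.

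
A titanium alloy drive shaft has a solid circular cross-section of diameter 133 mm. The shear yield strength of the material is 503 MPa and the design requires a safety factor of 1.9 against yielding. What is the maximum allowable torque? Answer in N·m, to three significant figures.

τ_allow = 503/1.9 = 264.7 MPa.
For a solid shaft T_allow = τ_allow·πd³/16; πd³/16 = π×133³/16 = 461900 mm³.
T_allow = 264.7×461900 = 1.223×10^8 N·mm = 122300 N·m.

T_allow = 1.22×10^5 N·m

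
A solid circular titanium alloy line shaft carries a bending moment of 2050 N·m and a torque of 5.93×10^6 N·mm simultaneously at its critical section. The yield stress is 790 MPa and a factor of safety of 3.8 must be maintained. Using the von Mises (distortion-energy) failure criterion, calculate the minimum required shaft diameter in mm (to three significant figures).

σ_allow = σ_y/n = 790/3.8 = 207.9 MPa.
For a solid shaft σ_b = 32M/(πd³) and τ = 16T/(πd³), so the von Mises stress is σ' = (16/πd³)·√(4M²+3T²).
√(4M²+3T²) = √(4×(2.050×10^6)² + 3×(5.930×10^6)²) = 1.106×10^7 N·mm.
d³ = 16×1.106×10^7/(π×207.9) = 270900 mm³.
d = 64.71 mm.

d = 64.7 mm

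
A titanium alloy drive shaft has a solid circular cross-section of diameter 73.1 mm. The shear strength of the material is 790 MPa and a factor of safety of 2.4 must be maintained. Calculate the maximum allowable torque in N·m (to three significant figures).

T_allow = 25200 N·m

τ_allow = 790/2.4 = 329.2 MPa.
For a solid shaft T_allow = τ_allow·πd³/16; πd³/16 = π×73.1³/16 = 76700 mm³.
T_allow = 329.2×76700 = 2.525×10^7 N·mm = 25250 N·m.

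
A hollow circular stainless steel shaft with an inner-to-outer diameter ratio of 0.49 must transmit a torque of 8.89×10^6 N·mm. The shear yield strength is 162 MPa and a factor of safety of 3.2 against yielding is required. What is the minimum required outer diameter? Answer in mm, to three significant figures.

τ_allow = 162/3.2 = 50.62 MPa.
For a hollow shaft τ = 16T/[πd_o³(1−k⁴)] with k = 0.49, so 1−k⁴ = 0.9424.
d_o³ = 16T/[π τ_allow (1−k⁴)] = 16×8890000/(π×50.62×0.9424) = 949100 mm³.
d_o = 98.27 mm.

d_o = 98.3 mm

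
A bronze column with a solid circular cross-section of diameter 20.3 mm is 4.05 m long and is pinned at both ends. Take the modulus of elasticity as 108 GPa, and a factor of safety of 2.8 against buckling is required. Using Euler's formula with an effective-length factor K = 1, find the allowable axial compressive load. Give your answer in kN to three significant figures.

I = πd⁴/64 = π×20.3⁴/64 = 8336 mm⁴.
Effective length L_e = KL = 1×4.05 m = 4050 mm.
Euler critical load P_cr = π²EI/L_e² = π²×108000×8336/4050² = 541.7 N.
P_allow = P_cr/n = 541.7/2.8 = 193.5 N.

P_allow = 0.193 kN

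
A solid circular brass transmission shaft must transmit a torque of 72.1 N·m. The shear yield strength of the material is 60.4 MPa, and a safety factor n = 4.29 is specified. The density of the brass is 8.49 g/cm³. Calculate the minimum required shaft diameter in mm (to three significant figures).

d = 29.7 mm

Allowable shear stress τ_allow = 60.4/4.29 = 14.08 MPa.
For a solid shaft τ = 16T/(πd³), so d³ = 16T/(π τ_allow) = 16×72100/(π×14.08) = 26080 mm³.
d = (26080)^(1/3) = 29.66 mm.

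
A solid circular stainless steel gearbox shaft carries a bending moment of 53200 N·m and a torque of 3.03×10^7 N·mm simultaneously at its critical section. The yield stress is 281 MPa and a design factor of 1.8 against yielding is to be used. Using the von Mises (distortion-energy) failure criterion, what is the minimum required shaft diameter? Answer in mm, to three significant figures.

d = 157 mm

σ_allow = σ_y/n = 281/1.8 = 156.1 MPa.
For a solid shaft σ_b = 32M/(πd³) and τ = 16T/(πd³), so the von Mises stress is σ' = (16/πd³)·√(4M²+3T²).
√(4M²+3T²) = √(4×(5.320×10^7)² + 3×(3.030×10^7)²) = 1.186×10^8 N·mm.
d³ = 16×1.186×10^8/(π×156.1) = 3.870×10^6 mm³.
d = 157.0 mm.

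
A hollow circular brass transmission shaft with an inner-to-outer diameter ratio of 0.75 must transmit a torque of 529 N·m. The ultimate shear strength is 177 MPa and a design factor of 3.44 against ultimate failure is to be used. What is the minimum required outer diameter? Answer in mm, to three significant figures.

τ_allow = 177/3.44 = 51.45 MPa.
For a hollow shaft τ = 16T/[πd_o³(1−k⁴)] with k = 0.75, so 1−k⁴ = 0.6836.
d_o³ = 16T/[π τ_allow (1−k⁴)] = 16×529000/(π×51.45×0.6836) = 76600 mm³.
d_o = 42.47 mm.

d_o = 42.5 mm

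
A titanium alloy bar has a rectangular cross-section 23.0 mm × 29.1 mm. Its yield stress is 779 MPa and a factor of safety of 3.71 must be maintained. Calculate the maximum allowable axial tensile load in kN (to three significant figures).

F_allow = 141 kN

σ_allow = 779/3.71 = 210.0 MPa.
A = 23.0×29.1 = 669.3 mm².
F_allow = σ_allow × A = 210.0×669.3 = 140500 N.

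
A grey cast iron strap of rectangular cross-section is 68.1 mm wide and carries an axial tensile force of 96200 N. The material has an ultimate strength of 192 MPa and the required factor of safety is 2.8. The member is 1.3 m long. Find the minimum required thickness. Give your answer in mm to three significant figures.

σ_allow = 192/2.8 = 68.57 MPa.
Required area A = F/σ_allow = 96200/68.57 = 1403 mm².
t = A/w = 1403/68.1 = 20.60 mm.

t = 20.6 mm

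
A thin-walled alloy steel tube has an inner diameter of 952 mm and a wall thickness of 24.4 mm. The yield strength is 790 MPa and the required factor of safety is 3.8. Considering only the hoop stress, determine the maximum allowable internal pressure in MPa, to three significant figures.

σ_allow = 790/3.8 = 207.9 MPa.
σ_h = pD/(2t) → p_allow = 2σ_allow t/D = 2×207.9×24.4/952 = 10.66 MPa.

p_allow = 10.7 MPa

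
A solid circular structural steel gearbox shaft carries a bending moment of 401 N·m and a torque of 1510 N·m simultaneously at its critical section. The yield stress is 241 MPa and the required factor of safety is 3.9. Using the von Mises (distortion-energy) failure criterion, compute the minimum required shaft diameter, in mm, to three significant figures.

σ_allow = σ_y/n = 241/3.9 = 61.79 MPa.
For a solid shaft σ_b = 32M/(πd³) and τ = 16T/(πd³), so the von Mises stress is σ' = (16/πd³)·√(4M²+3T²).
√(4M²+3T²) = √(4×(401000)² + 3×(1.510×10^6)²) = 2.736×10^6 N·mm.
d³ = 16×2.736×10^6/(π×61.79) = 225500 mm³.
d = 60.86 mm.

d = 60.9 mm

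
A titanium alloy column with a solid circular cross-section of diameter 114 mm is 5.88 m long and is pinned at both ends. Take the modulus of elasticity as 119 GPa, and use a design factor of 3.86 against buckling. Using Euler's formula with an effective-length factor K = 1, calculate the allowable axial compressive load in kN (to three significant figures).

I = πd⁴/64 = π×114⁴/64 = 8.291×10^6 mm⁴.
Effective length L_e = KL = 1×5.88 m = 5880 mm.
Euler critical load P_cr = π²EI/L_e² = π²×119000×8.291×10^6/5880² = 281600 N.
P_allow = P_cr/n = 281600/3.86 = 72960 N.

P_allow = 73.0 kN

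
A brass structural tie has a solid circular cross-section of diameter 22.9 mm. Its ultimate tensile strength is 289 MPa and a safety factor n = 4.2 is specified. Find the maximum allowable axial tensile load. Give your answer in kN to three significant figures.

F_allow = 28.3 kN

σ_allow = 289/4.2 = 68.81 MPa.
A = πd²/4 = π×22.9²/4 = 411.9 mm².
F_allow = σ_allow × A = 68.81×411.9 = 28340 N.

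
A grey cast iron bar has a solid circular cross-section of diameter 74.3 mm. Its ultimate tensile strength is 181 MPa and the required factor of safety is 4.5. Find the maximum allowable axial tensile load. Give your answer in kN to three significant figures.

σ_allow = 181/4.5 = 40.22 MPa.
A = πd²/4 = π×74.3²/4 = 4336 mm².
F_allow = σ_allow × A = 40.22×4336 = 174400 N.

F_allow = 174 kN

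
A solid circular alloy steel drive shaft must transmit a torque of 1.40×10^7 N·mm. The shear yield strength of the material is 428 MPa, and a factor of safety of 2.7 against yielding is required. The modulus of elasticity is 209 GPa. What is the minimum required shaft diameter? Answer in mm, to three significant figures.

Allowable shear stress τ_allow = 428/2.7 = 158.5 MPa.
For a solid shaft τ = 16T/(πd³), so d³ = 16T/(π τ_allow) = 16×1.4000×10^7/(π×158.5) = 449800 mm³.
d = (449800)^(1/3) = 76.62 mm.

d = 76.6 mm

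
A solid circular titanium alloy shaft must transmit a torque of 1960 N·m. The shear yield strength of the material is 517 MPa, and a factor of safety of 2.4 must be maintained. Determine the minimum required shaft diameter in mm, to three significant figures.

d = 35.9 mm

Allowable shear stress τ_allow = 517/2.4 = 215.4 MPa.
For a solid shaft τ = 16T/(πd³), so d³ = 16T/(π τ_allow) = 16×1960000/(π×215.4) = 46340 mm³.
d = (46340)^(1/3) = 35.92 mm.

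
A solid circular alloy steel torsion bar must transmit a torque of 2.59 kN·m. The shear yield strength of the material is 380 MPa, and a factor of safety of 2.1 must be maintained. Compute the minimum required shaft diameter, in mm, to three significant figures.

d = 41.8 mm

Allowable shear stress τ_allow = 380/2.1 = 181.0 MPa.
For a solid shaft τ = 16T/(πd³), so d³ = 16T/(π τ_allow) = 16×2590000/(π×181.0) = 72900 mm³.
d = (72900)^(1/3) = 41.77 mm.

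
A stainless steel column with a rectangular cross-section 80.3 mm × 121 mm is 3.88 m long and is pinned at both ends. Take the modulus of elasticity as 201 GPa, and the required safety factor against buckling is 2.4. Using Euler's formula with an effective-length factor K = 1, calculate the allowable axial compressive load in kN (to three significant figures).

Buckling occurs about the weak axis: I_min = h·b³/12 = 121×80.3³/12 = 5.221×10^6 mm⁴ (b = 80.3 mm is the smaller dimension).
Effective length L_e = KL = 1×3.88 m = 3880 mm.
Euler critical load P_cr = π²EI/L_e² = π²×201000×5.221×10^6/3880² = 688000 N.
P_allow = P_cr/n = 688000/2.4 = 286700 N.

P_allow = 287 kN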